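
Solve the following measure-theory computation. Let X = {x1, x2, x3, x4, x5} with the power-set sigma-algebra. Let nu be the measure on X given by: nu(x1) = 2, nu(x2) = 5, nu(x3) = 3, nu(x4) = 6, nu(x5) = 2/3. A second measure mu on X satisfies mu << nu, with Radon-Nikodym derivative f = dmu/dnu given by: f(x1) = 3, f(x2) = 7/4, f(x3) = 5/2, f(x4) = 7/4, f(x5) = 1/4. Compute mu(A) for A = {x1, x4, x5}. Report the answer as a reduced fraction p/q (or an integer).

By the defining property of the Radon-Nikodym derivative, for every measurable set A,
  mu(A) = integral_A f dnu.
Since nu is a discrete measure concentrated on the atoms of X, the integral over A reduces to the sum
  mu(A) = sum_{x in A} f(x) * nu({x}).
Computing each term:
  x1: f(x1) * nu(x1) = 3 * 2 = 6.
  x4: f(x4) * nu(x4) = 7/4 * 6 = 21/2.
  x5: f(x5) * nu(x5) = 1/4 * 2/3 = 1/6.
Summing: mu(A) = 6 + 21/2 + 1/6 = 50/3.

50/3


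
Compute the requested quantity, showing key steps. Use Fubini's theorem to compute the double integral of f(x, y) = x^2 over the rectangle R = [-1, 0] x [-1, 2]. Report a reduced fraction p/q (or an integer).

f(x, y) is a tensor product of a function of x and a function of y, and both factors are bounded continuous (hence Lebesgue integrable) on the rectangle, so Fubini's theorem applies:
  integral_R f d(m x m) = (integral_a1^b1 x^2 dx) * (integral_a2^b2 1 dy).
Inner integral in x: integral_{-1}^{0} x^2 dx = (0^3 - (-1)^3)/3
  = 1/3.
Inner integral in y: integral_{-1}^{2} 1 dy = (2^1 - (-1)^1)/1
  = 3.
Product: (1/3) * (3) = 1.

1


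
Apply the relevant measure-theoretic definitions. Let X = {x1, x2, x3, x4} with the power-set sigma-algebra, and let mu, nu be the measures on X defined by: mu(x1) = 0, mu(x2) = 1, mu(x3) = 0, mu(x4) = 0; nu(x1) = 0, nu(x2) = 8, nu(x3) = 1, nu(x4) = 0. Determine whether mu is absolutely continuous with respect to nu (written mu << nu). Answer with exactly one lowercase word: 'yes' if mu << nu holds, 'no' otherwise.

mu << nu means: every nu-null measurable set is also mu-null; equivalently, for every atom x, if nu({x}) = 0 then mu({x}) = 0.
Checking each atom:
  x1: nu = 0, mu = 0 -> consistent with mu << nu.
  x2: nu = 8 > 0 -> no constraint.
  x3: nu = 1 > 0 -> no constraint.
  x4: nu = 0, mu = 0 -> consistent with mu << nu.
No atom violates the condition. Therefore mu << nu.

yes


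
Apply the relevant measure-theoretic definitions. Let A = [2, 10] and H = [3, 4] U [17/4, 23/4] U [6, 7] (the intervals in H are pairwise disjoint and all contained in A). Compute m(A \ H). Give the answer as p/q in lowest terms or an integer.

The ambient interval has length m(A) = 10 - 2 = 8.
Since the holes are disjoint and sit inside A, by finite additivity
  m(H) = sum_i (b_i - a_i), and m(A \ H) = m(A) - m(H).
Computing the hole measures:
  m(H_1) = 4 - 3 = 1.
  m(H_2) = 23/4 - 17/4 = 3/2.
  m(H_3) = 7 - 6 = 1.
Summed: m(H) = 1 + 3/2 + 1 = 7/2.
So m(A \ H) = 8 - 7/2 = 9/2.

9/2


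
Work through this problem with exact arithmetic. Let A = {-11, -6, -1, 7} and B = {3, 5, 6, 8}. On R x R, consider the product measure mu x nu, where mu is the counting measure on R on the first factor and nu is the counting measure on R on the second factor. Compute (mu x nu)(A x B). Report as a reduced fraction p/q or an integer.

For a measurable rectangle A x B, the product measure satisfies
  (mu x nu)(A x B) = mu(A) * nu(B).
  mu(A) = 4.
  nu(B) = 4.
  (mu x nu)(A x B) = 4 * 4 = 16.

16


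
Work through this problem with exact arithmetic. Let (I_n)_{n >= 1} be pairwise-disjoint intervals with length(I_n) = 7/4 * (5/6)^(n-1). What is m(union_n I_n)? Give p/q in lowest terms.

By countable additivity of the Lebesgue measure on pairwise disjoint measurable sets,
  m(union_{n >= 1} I_n) = sum_{n >= 1} m(I_n) = sum_{n >= 1} a * r^(n-1),
  with a = 7/4 and r = 5/6.
Since 0 < r = 5/6 < 1, the geometric series converges:
  sum_{n >= 1} a * r^(n-1) = a / (1 - r).
  = 7/4 / (1 - 5/6)
  = 7/4 / (1/6)
  = 21/2.

21/2


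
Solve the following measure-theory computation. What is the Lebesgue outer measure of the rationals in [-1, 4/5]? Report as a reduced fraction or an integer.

The set Q cap [-1, 4/5] is countable (a subset of the countable set Q). Lebesgue outer measure of any countable set is 0: each singleton {q} has m*({q}) = 0, and by countable subadditivity m*(union_k {q_k}) <= sum_k m*({q_k}) = sum_k 0 = 0. The reverse inequality m*(E) >= 0 is automatic. So m*(Q cap [-1, 4/5]) = 0.

0


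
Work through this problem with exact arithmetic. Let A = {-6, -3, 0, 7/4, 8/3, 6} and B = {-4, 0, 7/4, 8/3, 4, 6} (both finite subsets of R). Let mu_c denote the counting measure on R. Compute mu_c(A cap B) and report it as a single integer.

Counting measure on a finite set equals cardinality. mu_c(A cap B) = |A cap B| (elements appearing in both).
Enumerating the elements of A that also lie in B gives 4 element(s).
So mu_c(A cap B) = 4.

4


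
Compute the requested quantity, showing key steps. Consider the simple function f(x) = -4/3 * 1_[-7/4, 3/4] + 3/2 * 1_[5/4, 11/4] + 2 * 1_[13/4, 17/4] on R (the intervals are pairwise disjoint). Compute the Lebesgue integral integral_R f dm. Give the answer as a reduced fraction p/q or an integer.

For a simple function f = sum_i c_i * 1_{A_i} with disjoint A_i,
  integral f dm = sum_i c_i * m(A_i).
Lengths of the A_i:
  m(A_1) = 3/4 - (-7/4) = 5/2.
  m(A_2) = 11/4 - 5/4 = 3/2.
  m(A_3) = 17/4 - 13/4 = 1.
Contributions c_i * m(A_i):
  (-4/3) * (5/2) = -10/3.
  (3/2) * (3/2) = 9/4.
  (2) * (1) = 2.
Total: -10/3 + 9/4 + 2 = 11/12.

11/12


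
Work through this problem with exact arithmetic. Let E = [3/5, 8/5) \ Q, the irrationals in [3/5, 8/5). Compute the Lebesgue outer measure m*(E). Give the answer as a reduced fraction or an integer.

The interval I = [3/5, 8/5) has m(I) = 8/5 - 3/5 = 1 (endpoints are measure-zero, so open/closed/half-open agree). Write I = (I cap Q) u (I \ Q). The rationals in I are countable, so m*(I cap Q) = 0 (cover each rational by intervals whose total length is arbitrarily small). By countable subadditivity m*(I) <= m*(I cap Q) + m*(I \ Q), hence m*(I \ Q) >= m(I) = 1. The reverse inequality m*(I \ Q) <= m*(I) = 1 is trivial since (I \ Q) is a subset of I. Therefore m*(I \ Q) = 1.

1


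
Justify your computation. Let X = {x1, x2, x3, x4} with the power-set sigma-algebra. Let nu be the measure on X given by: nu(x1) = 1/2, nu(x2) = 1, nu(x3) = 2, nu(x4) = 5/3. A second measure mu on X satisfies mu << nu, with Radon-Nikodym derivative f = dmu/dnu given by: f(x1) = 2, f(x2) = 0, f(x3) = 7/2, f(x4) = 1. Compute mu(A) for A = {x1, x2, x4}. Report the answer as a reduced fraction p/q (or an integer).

By the defining property of the Radon-Nikodym derivative, for every measurable set A,
  mu(A) = integral_A f dnu.
Since nu is a discrete measure concentrated on the atoms of X, the integral over A reduces to the sum
  mu(A) = sum_{x in A} f(x) * nu({x}).
Computing each term:
  x1: f(x1) * nu(x1) = 2 * 1/2 = 1.
  x2: f(x2) * nu(x2) = 0 * 1 = 0.
  x4: f(x4) * nu(x4) = 1 * 5/3 = 5/3.
Summing: mu(A) = 1 + 0 + 5/3 = 8/3.

8/3


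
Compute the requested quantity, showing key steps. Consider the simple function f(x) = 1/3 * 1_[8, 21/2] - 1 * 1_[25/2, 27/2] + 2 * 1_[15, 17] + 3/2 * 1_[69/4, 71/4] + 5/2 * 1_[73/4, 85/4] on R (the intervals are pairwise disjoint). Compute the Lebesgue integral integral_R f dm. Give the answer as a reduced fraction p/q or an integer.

For a simple function f = sum_i c_i * 1_{A_i} with disjoint A_i,
  integral f dm = sum_i c_i * m(A_i).
Lengths of the A_i:
  m(A_1) = 21/2 - 8 = 5/2.
  m(A_2) = 27/2 - 25/2 = 1.
  m(A_3) = 17 - 15 = 2.
  m(A_4) = 71/4 - 69/4 = 1/2.
  m(A_5) = 85/4 - 73/4 = 3.
Contributions c_i * m(A_i):
  (1/3) * (5/2) = 5/6.
  (-1) * (1) = -1.
  (2) * (2) = 4.
  (3/2) * (1/2) = 3/4.
  (5/2) * (3) = 15/2.
Total: 5/6 - 1 + 4 + 3/4 + 15/2 = 145/12.

145/12


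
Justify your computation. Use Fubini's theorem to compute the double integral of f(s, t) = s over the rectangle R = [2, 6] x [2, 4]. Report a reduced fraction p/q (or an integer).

f(s, t) is a tensor product of a function of s and a function of t, and both factors are bounded continuous (hence Lebesgue integrable) on the rectangle, so Fubini's theorem applies:
  integral_R f d(m x m) = (integral_a1^b1 s ds) * (integral_a2^b2 1 dt).
Inner integral in s: integral_{2}^{6} s ds = (6^2 - 2^2)/2
  = 16.
Inner integral in t: integral_{2}^{4} 1 dt = (4^1 - 2^1)/1
  = 2.
Product: (16) * (2) = 32.

32


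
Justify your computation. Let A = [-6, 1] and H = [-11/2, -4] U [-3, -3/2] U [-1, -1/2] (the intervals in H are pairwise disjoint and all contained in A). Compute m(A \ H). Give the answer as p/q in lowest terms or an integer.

The ambient interval has length m(A) = 1 - (-6) = 7.
Since the holes are disjoint and sit inside A, by finite additivity
  m(H) = sum_i (b_i - a_i), and m(A \ H) = m(A) - m(H).
Computing the hole measures:
  m(H_1) = -4 - (-11/2) = 3/2.
  m(H_2) = -3/2 - (-3) = 3/2.
  m(H_3) = -1/2 - (-1) = 1/2.
Summed: m(H) = 3/2 + 3/2 + 1/2 = 7/2.
So m(A \ H) = 7 - 7/2 = 7/2.

7/2


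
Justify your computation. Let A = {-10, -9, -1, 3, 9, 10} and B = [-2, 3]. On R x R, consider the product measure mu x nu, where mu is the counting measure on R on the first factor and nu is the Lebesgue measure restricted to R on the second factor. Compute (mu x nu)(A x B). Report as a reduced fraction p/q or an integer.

For a measurable rectangle A x B, the product measure satisfies
  (mu x nu)(A x B) = mu(A) * nu(B).
  mu(A) = 6.
  nu(B) = 5.
  (mu x nu)(A x B) = 6 * 5 = 30.

30


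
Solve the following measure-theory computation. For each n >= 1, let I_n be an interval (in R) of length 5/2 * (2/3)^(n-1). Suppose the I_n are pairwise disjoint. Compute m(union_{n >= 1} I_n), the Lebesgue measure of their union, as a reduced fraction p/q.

By countable additivity of the Lebesgue measure on pairwise disjoint measurable sets,
  m(union_{n >= 1} I_n) = sum_{n >= 1} m(I_n) = sum_{n >= 1} a * r^(n-1),
  with a = 5/2 and r = 2/3.
Since 0 < r = 2/3 < 1, the geometric series converges:
  sum_{n >= 1} a * r^(n-1) = a / (1 - r).
  = 5/2 / (1 - 2/3)
  = 5/2 / (1/3)
  = 15/2.

15/2


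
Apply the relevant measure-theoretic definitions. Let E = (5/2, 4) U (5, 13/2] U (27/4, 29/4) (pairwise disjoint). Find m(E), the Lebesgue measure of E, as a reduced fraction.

For pairwise disjoint intervals, m(union_i I_i) = sum_i m(I_i),
and m is invariant under swapping open/closed endpoints (single points have measure 0).
So m(E) = sum_i (b_i - a_i).
  I_1 has length 4 - 5/2 = 3/2.
  I_2 has length 13/2 - 5 = 3/2.
  I_3 has length 29/4 - 27/4 = 1/2.
Summing:
  m(E) = 3/2 + 3/2 + 1/2 = 7/2.

7/2


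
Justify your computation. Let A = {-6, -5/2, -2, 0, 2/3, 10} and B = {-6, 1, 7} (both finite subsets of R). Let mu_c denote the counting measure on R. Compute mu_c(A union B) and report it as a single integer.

Counting measure on a finite set equals cardinality. By inclusion-exclusion, |A union B| = |A| + |B| - |A cap B|.
|A| = 6, |B| = 3, |A cap B| = 1.
So mu_c(A union B) = 6 + 3 - 1 = 8.

8


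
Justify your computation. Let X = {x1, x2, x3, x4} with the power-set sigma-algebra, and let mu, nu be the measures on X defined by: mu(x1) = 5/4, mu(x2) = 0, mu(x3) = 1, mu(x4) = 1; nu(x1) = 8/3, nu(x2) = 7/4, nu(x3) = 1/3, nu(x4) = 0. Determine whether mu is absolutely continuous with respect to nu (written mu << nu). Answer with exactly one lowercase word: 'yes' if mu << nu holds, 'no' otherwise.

mu << nu means: every nu-null measurable set is also mu-null; equivalently, for every atom x, if nu({x}) = 0 then mu({x}) = 0.
Checking each atom:
  x1: nu = 8/3 > 0 -> no constraint.
  x2: nu = 7/4 > 0 -> no constraint.
  x3: nu = 1/3 > 0 -> no constraint.
  x4: nu = 0, mu = 1 > 0 -> violates mu << nu.
The atom(s) x4 violate the condition (nu = 0 but mu > 0). Therefore mu is NOT absolutely continuous w.r.t. nu.

no


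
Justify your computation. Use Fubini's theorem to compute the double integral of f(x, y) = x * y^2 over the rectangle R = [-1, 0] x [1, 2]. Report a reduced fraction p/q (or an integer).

f(x, y) is a tensor product of a function of x and a function of y, and both factors are bounded continuous (hence Lebesgue integrable) on the rectangle, so Fubini's theorem applies:
  integral_R f d(m x m) = (integral_a1^b1 x dx) * (integral_a2^b2 y^2 dy).
Inner integral in x: integral_{-1}^{0} x dx = (0^2 - (-1)^2)/2
  = -1/2.
Inner integral in y: integral_{1}^{2} y^2 dy = (2^3 - 1^3)/3
  = 7/3.
Product: (-1/2) * (7/3) = -7/6.

-7/6


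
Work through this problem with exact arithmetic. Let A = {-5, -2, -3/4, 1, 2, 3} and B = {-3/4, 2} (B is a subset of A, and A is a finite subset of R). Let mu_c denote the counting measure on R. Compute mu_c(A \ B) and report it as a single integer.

Counting measure assigns mu_c(E) = |E| (number of elements) when E is finite. For B subset A, A \ B is the set of elements of A not in B, so |A \ B| = |A| - |B|.
|A| = 6, |B| = 2, so mu_c(A \ B) = 6 - 2 = 4.

4


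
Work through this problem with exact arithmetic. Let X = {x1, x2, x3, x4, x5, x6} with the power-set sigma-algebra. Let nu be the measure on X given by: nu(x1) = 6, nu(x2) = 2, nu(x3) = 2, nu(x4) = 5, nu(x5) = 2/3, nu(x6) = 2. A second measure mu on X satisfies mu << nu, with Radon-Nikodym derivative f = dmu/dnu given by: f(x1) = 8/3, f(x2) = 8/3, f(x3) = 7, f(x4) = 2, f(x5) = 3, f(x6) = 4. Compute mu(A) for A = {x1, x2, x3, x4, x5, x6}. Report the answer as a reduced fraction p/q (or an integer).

By the defining property of the Radon-Nikodym derivative, for every measurable set A,
  mu(A) = integral_A f dnu.
Since nu is a discrete measure concentrated on the atoms of X, the integral over A reduces to the sum
  mu(A) = sum_{x in A} f(x) * nu({x}).
Computing each term:
  x1: f(x1) * nu(x1) = 8/3 * 6 = 16.
  x2: f(x2) * nu(x2) = 8/3 * 2 = 16/3.
  x3: f(x3) * nu(x3) = 7 * 2 = 14.
  x4: f(x4) * nu(x4) = 2 * 5 = 10.
  x5: f(x5) * nu(x5) = 3 * 2/3 = 2.
  x6: f(x6) * nu(x6) = 4 * 2 = 8.
Summing: mu(A) = 16 + 16/3 + 14 + 10 + 2 + 8 = 166/3.

166/3


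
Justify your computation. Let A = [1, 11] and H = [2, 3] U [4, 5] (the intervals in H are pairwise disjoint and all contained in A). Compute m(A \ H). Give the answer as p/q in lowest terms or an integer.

The ambient interval has length m(A) = 11 - 1 = 10.
Since the holes are disjoint and sit inside A, by finite additivity
  m(H) = sum_i (b_i - a_i), and m(A \ H) = m(A) - m(H).
Computing the hole measures:
  m(H_1) = 3 - 2 = 1.
  m(H_2) = 5 - 4 = 1.
Summed: m(H) = 1 + 1 = 2.
So m(A \ H) = 10 - 2 = 8.

8


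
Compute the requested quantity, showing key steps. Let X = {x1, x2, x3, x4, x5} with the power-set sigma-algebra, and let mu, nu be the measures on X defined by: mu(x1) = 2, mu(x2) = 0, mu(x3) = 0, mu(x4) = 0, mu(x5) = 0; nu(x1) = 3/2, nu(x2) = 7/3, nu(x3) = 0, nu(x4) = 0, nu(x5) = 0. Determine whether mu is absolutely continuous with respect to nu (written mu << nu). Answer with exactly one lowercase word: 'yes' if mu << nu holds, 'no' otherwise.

mu << nu means: every nu-null measurable set is also mu-null; equivalently, for every atom x, if nu({x}) = 0 then mu({x}) = 0.
Checking each atom:
  x1: nu = 3/2 > 0 -> no constraint.
  x2: nu = 7/3 > 0 -> no constraint.
  x3: nu = 0, mu = 0 -> consistent with mu << nu.
  x4: nu = 0, mu = 0 -> consistent with mu << nu.
  x5: nu = 0, mu = 0 -> consistent with mu << nu.
No atom violates the condition. Therefore mu << nu.

yes


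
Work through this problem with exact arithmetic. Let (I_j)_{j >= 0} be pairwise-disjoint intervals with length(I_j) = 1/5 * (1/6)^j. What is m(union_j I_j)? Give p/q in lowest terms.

By countable additivity of the Lebesgue measure on pairwise disjoint measurable sets,
  m(union_{j >= 0} I_j) = sum_{j >= 0} m(I_j) = sum_{j >= 0} a * r^j,
  with a = 1/5 and r = 1/6.
Since 0 < r = 1/6 < 1, the geometric series converges:
  sum_{j >= 0} a * r^j = a / (1 - r).
  = 1/5 / (1 - 1/6)
  = 1/5 / (5/6)
  = 6/25.

6/25


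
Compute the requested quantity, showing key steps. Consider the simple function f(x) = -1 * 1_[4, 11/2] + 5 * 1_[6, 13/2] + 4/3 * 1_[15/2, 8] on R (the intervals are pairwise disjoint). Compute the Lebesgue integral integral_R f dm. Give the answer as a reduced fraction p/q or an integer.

For a simple function f = sum_i c_i * 1_{A_i} with disjoint A_i,
  integral f dm = sum_i c_i * m(A_i).
Lengths of the A_i:
  m(A_1) = 11/2 - 4 = 3/2.
  m(A_2) = 13/2 - 6 = 1/2.
  m(A_3) = 8 - 15/2 = 1/2.
Contributions c_i * m(A_i):
  (-1) * (3/2) = -3/2.
  (5) * (1/2) = 5/2.
  (4/3) * (1/2) = 2/3.
Total: -3/2 + 5/2 + 2/3 = 5/3.

5/3


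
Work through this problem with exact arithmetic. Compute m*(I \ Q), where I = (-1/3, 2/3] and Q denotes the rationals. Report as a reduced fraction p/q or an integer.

The interval I = (-1/3, 2/3] has m(I) = 2/3 - (-1/3) = 1 (endpoints are measure-zero, so open/closed/half-open agree). Write I = (I cap Q) u (I \ Q). The rationals in I are countable, so m*(I cap Q) = 0 (cover each rational by intervals whose total length is arbitrarily small). By countable subadditivity m*(I) <= m*(I cap Q) + m*(I \ Q), hence m*(I \ Q) >= m(I) = 1. The reverse inequality m*(I \ Q) <= m*(I) = 1 is trivial since (I \ Q) is a subset of I. Therefore m*(I \ Q) = 1.

1


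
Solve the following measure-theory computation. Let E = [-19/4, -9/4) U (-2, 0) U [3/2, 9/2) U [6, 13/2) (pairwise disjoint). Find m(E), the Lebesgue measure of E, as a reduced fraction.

For pairwise disjoint intervals, m(union_i I_i) = sum_i m(I_i),
and m is invariant under swapping open/closed endpoints (single points have measure 0).
So m(E) = sum_i (b_i - a_i).
  I_1 has length -9/4 - (-19/4) = 5/2.
  I_2 has length 0 - (-2) = 2.
  I_3 has length 9/2 - 3/2 = 3.
  I_4 has length 13/2 - 6 = 1/2.
Summing:
  m(E) = 5/2 + 2 + 3 + 1/2 = 8.

8


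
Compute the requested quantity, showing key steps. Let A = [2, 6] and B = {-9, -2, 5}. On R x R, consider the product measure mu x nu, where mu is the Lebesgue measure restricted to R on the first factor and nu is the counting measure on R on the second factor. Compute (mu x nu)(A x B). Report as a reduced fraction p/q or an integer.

For a measurable rectangle A x B, the product measure satisfies
  (mu x nu)(A x B) = mu(A) * nu(B).
  mu(A) = 4.
  nu(B) = 3.
  (mu x nu)(A x B) = 4 * 3 = 12.

12


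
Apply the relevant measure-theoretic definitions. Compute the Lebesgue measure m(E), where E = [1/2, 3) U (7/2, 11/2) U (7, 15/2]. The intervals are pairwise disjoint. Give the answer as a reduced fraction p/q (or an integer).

For pairwise disjoint intervals, m(union_i I_i) = sum_i m(I_i),
and m is invariant under swapping open/closed endpoints (single points have measure 0).
So m(E) = sum_i (b_i - a_i).
  I_1 has length 3 - 1/2 = 5/2.
  I_2 has length 11/2 - 7/2 = 2.
  I_3 has length 15/2 - 7 = 1/2.
Summing:
  m(E) = 5/2 + 2 + 1/2 = 5.

5


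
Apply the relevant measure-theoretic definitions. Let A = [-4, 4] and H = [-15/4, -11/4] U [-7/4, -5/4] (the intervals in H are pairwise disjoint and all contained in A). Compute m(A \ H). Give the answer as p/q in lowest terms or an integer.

The ambient interval has length m(A) = 4 - (-4) = 8.
Since the holes are disjoint and sit inside A, by finite additivity
  m(H) = sum_i (b_i - a_i), and m(A \ H) = m(A) - m(H).
Computing the hole measures:
  m(H_1) = -11/4 - (-15/4) = 1.
  m(H_2) = -5/4 - (-7/4) = 1/2.
Summed: m(H) = 1 + 1/2 = 3/2.
So m(A \ H) = 8 - 3/2 = 13/2.

13/2


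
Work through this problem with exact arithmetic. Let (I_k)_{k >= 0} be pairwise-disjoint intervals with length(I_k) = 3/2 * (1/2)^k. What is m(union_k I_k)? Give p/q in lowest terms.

By countable additivity of the Lebesgue measure on pairwise disjoint measurable sets,
  m(union_{k >= 0} I_k) = sum_{k >= 0} m(I_k) = sum_{k >= 0} a * r^k,
  with a = 3/2 and r = 1/2.
Since 0 < r = 1/2 < 1, the geometric series converges:
  sum_{k >= 0} a * r^k = a / (1 - r).
  = 3/2 / (1 - 1/2)
  = 3/2 / (1/2)
  = 3.

3


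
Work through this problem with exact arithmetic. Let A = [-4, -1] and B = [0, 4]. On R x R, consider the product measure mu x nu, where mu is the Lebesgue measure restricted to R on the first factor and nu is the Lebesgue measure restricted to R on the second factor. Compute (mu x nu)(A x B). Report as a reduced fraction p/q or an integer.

For a measurable rectangle A x B, the product measure satisfies
  (mu x nu)(A x B) = mu(A) * nu(B).
  mu(A) = 3.
  nu(B) = 4.
  (mu x nu)(A x B) = 3 * 4 = 12.

12


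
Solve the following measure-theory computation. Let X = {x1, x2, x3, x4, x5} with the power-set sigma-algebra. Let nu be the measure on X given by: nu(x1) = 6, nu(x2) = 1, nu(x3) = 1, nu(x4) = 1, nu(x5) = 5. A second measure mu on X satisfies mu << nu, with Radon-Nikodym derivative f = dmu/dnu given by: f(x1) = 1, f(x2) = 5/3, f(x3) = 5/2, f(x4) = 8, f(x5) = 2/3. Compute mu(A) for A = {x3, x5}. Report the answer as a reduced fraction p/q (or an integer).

By the defining property of the Radon-Nikodym derivative, for every measurable set A,
  mu(A) = integral_A f dnu.
Since nu is a discrete measure concentrated on the atoms of X, the integral over A reduces to the sum
  mu(A) = sum_{x in A} f(x) * nu({x}).
Computing each term:
  x3: f(x3) * nu(x3) = 5/2 * 1 = 5/2.
  x5: f(x5) * nu(x5) = 2/3 * 5 = 10/3.
Summing: mu(A) = 5/2 + 10/3 = 35/6.

35/6


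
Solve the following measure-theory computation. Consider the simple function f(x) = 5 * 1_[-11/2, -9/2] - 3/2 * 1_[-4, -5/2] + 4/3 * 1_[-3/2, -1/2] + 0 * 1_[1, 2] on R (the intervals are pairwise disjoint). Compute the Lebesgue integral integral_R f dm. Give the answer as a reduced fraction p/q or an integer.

For a simple function f = sum_i c_i * 1_{A_i} with disjoint A_i,
  integral f dm = sum_i c_i * m(A_i).
Lengths of the A_i:
  m(A_1) = -9/2 - (-11/2) = 1.
  m(A_2) = -5/2 - (-4) = 3/2.
  m(A_3) = -1/2 - (-3/2) = 1.
  m(A_4) = 2 - 1 = 1.
Contributions c_i * m(A_i):
  (5) * (1) = 5.
  (-3/2) * (3/2) = -9/4.
  (4/3) * (1) = 4/3.
  (0) * (1) = 0.
Total: 5 - 9/4 + 4/3 + 0 = 49/12.

49/12


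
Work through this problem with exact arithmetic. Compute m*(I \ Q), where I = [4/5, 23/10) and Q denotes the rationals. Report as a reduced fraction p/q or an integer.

The interval I = [4/5, 23/10) has m(I) = 23/10 - 4/5 = 3/2 (endpoints are measure-zero, so open/closed/half-open agree). Write I = (I cap Q) u (I \ Q). The rationals in I are countable, so m*(I cap Q) = 0 (cover each rational by intervals whose total length is arbitrarily small). By countable subadditivity m*(I) <= m*(I cap Q) + m*(I \ Q), hence m*(I \ Q) >= m(I) = 3/2. The reverse inequality m*(I \ Q) <= m*(I) = 3/2 is trivial since (I \ Q) is a subset of I. Therefore m*(I \ Q) = 3/2.

3/2


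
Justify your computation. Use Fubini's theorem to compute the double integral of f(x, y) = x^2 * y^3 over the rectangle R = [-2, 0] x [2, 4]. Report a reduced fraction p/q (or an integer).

f(x, y) is a tensor product of a function of x and a function of y, and both factors are bounded continuous (hence Lebesgue integrable) on the rectangle, so Fubini's theorem applies:
  integral_R f d(m x m) = (integral_a1^b1 x^2 dx) * (integral_a2^b2 y^3 dy).
Inner integral in x: integral_{-2}^{0} x^2 dx = (0^3 - (-2)^3)/3
  = 8/3.
Inner integral in y: integral_{2}^{4} y^3 dy = (4^4 - 2^4)/4
  = 60.
Product: (8/3) * (60) = 160.

160


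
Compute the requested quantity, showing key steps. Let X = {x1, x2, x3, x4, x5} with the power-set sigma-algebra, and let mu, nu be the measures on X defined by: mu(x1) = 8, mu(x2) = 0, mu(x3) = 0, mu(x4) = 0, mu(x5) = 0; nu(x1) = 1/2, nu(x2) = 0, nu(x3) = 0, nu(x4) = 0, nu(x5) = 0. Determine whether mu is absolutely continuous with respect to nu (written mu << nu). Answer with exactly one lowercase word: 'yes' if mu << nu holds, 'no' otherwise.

mu << nu means: every nu-null measurable set is also mu-null; equivalently, for every atom x, if nu({x}) = 0 then mu({x}) = 0.
Checking each atom:
  x1: nu = 1/2 > 0 -> no constraint.
  x2: nu = 0, mu = 0 -> consistent with mu << nu.
  x3: nu = 0, mu = 0 -> consistent with mu << nu.
  x4: nu = 0, mu = 0 -> consistent with mu << nu.
  x5: nu = 0, mu = 0 -> consistent with mu << nu.
No atom violates the condition. Therefore mu << nu.

yes


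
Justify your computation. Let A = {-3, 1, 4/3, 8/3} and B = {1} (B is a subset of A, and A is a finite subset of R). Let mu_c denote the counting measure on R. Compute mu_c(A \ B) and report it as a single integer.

Counting measure assigns mu_c(E) = |E| (number of elements) when E is finite. For B subset A, A \ B is the set of elements of A not in B, so |A \ B| = |A| - |B|.
|A| = 4, |B| = 1, so mu_c(A \ B) = 4 - 1 = 3.

3


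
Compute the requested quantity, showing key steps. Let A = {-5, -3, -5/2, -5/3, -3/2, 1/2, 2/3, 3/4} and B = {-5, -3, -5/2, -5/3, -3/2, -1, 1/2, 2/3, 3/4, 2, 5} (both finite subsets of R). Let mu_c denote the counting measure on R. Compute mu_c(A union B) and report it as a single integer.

Counting measure on a finite set equals cardinality. By inclusion-exclusion, |A union B| = |A| + |B| - |A cap B|.
|A| = 8, |B| = 11, |A cap B| = 8.
So mu_c(A union B) = 8 + 11 - 8 = 11.

11


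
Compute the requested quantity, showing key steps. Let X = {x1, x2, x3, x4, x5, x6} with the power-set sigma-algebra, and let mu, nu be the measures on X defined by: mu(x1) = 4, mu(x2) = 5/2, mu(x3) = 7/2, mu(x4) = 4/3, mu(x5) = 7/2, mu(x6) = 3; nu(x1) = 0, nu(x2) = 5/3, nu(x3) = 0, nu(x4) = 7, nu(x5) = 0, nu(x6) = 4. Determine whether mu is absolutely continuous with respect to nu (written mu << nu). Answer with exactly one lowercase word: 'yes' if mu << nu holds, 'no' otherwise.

mu << nu means: every nu-null measurable set is also mu-null; equivalently, for every atom x, if nu({x}) = 0 then mu({x}) = 0.
Checking each atom:
  x1: nu = 0, mu = 4 > 0 -> violates mu << nu.
  x2: nu = 5/3 > 0 -> no constraint.
  x3: nu = 0, mu = 7/2 > 0 -> violates mu << nu.
  x4: nu = 7 > 0 -> no constraint.
  x5: nu = 0, mu = 7/2 > 0 -> violates mu << nu.
  x6: nu = 4 > 0 -> no constraint.
The atom(s) x1, x3, x5 violate the condition (nu = 0 but mu > 0). Therefore mu is NOT absolutely continuous w.r.t. nu.

no


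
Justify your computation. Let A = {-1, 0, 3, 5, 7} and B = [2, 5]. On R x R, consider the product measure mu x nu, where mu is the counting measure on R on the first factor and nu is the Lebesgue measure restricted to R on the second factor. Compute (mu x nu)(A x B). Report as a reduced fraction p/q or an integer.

For a measurable rectangle A x B, the product measure satisfies
  (mu x nu)(A x B) = mu(A) * nu(B).
  mu(A) = 5.
  nu(B) = 3.
  (mu x nu)(A x B) = 5 * 3 = 15.

15


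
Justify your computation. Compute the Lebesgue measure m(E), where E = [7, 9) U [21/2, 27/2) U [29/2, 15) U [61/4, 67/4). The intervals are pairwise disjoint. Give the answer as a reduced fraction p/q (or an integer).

For pairwise disjoint intervals, m(union_i I_i) = sum_i m(I_i),
and m is invariant under swapping open/closed endpoints (single points have measure 0).
So m(E) = sum_i (b_i - a_i).
  I_1 has length 9 - 7 = 2.
  I_2 has length 27/2 - 21/2 = 3.
  I_3 has length 15 - 29/2 = 1/2.
  I_4 has length 67/4 - 61/4 = 3/2.
Summing:
  m(E) = 2 + 3 + 1/2 + 3/2 = 7.

7


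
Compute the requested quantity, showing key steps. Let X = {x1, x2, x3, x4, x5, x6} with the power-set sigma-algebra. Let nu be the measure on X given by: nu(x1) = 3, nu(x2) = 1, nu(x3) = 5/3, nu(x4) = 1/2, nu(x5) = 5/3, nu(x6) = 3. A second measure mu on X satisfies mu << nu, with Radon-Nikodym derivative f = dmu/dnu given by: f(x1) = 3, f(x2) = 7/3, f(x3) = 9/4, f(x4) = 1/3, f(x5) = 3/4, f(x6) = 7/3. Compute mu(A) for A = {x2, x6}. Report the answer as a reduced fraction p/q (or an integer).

By the defining property of the Radon-Nikodym derivative, for every measurable set A,
  mu(A) = integral_A f dnu.
Since nu is a discrete measure concentrated on the atoms of X, the integral over A reduces to the sum
  mu(A) = sum_{x in A} f(x) * nu({x}).
Computing each term:
  x2: f(x2) * nu(x2) = 7/3 * 1 = 7/3.
  x6: f(x6) * nu(x6) = 7/3 * 3 = 7.
Summing: mu(A) = 7/3 + 7 = 28/3.

28/3


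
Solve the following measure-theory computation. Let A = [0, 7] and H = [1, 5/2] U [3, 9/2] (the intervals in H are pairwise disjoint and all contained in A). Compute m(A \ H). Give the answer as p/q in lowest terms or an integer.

The ambient interval has length m(A) = 7 - 0 = 7.
Since the holes are disjoint and sit inside A, by finite additivity
  m(H) = sum_i (b_i - a_i), and m(A \ H) = m(A) - m(H).
Computing the hole measures:
  m(H_1) = 5/2 - 1 = 3/2.
  m(H_2) = 9/2 - 3 = 3/2.
Summed: m(H) = 3/2 + 3/2 = 3.
So m(A \ H) = 7 - 3 = 4.

4


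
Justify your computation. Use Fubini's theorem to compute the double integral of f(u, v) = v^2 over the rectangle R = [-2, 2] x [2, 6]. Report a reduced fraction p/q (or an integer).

f(u, v) is a tensor product of a function of u and a function of v, and both factors are bounded continuous (hence Lebesgue integrable) on the rectangle, so Fubini's theorem applies:
  integral_R f d(m x m) = (integral_a1^b1 1 du) * (integral_a2^b2 v^2 dv).
Inner integral in u: integral_{-2}^{2} 1 du = (2^1 - (-2)^1)/1
  = 4.
Inner integral in v: integral_{2}^{6} v^2 dv = (6^3 - 2^3)/3
  = 208/3.
Product: (4) * (208/3) = 832/3.

832/3


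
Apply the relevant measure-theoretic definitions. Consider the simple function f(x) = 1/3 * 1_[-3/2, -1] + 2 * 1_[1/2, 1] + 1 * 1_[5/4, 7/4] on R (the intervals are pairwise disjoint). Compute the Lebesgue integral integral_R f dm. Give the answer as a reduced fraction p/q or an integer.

For a simple function f = sum_i c_i * 1_{A_i} with disjoint A_i,
  integral f dm = sum_i c_i * m(A_i).
Lengths of the A_i:
  m(A_1) = -1 - (-3/2) = 1/2.
  m(A_2) = 1 - 1/2 = 1/2.
  m(A_3) = 7/4 - 5/4 = 1/2.
Contributions c_i * m(A_i):
  (1/3) * (1/2) = 1/6.
  (2) * (1/2) = 1.
  (1) * (1/2) = 1/2.
Total: 1/6 + 1 + 1/2 = 5/3.

5/3


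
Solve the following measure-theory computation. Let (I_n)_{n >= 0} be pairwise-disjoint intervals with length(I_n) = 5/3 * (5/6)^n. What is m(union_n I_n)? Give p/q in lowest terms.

By countable additivity of the Lebesgue measure on pairwise disjoint measurable sets,
  m(union_{n >= 0} I_n) = sum_{n >= 0} m(I_n) = sum_{n >= 0} a * r^n,
  with a = 5/3 and r = 5/6.
Since 0 < r = 5/6 < 1, the geometric series converges:
  sum_{n >= 0} a * r^n = a / (1 - r).
  = 5/3 / (1 - 5/6)
  = 5/3 / (1/6)
  = 10.

10


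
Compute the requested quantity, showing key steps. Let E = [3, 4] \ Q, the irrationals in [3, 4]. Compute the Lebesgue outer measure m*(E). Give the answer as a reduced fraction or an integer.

The interval I = [3, 4] has m(I) = 4 - 3 = 1 (endpoints are measure-zero, so open/closed/half-open agree). Write I = (I cap Q) u (I \ Q). The rationals in I are countable, so m*(I cap Q) = 0 (cover each rational by intervals whose total length is arbitrarily small). By countable subadditivity m*(I) <= m*(I cap Q) + m*(I \ Q), hence m*(I \ Q) >= m(I) = 1. The reverse inequality m*(I \ Q) <= m*(I) = 1 is trivial since (I \ Q) is a subset of I. Therefore m*(I \ Q) = 1.

1


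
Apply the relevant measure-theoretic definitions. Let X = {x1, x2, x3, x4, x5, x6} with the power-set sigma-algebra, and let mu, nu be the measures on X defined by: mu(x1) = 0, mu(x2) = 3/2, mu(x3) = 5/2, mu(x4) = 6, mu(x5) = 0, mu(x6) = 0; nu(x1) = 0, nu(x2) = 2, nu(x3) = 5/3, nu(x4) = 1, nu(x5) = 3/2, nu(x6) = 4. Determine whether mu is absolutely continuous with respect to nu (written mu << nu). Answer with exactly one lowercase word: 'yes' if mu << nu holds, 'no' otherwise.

mu << nu means: every nu-null measurable set is also mu-null; equivalently, for every atom x, if nu({x}) = 0 then mu({x}) = 0.
Checking each atom:
  x1: nu = 0, mu = 0 -> consistent with mu << nu.
  x2: nu = 2 > 0 -> no constraint.
  x3: nu = 5/3 > 0 -> no constraint.
  x4: nu = 1 > 0 -> no constraint.
  x5: nu = 3/2 > 0 -> no constraint.
  x6: nu = 4 > 0 -> no constraint.
No atom violates the condition. Therefore mu << nu.

yes


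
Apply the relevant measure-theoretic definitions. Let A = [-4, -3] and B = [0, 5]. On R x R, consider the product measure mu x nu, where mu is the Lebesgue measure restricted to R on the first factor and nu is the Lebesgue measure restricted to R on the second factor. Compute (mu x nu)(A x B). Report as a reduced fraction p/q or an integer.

For a measurable rectangle A x B, the product measure satisfies
  (mu x nu)(A x B) = mu(A) * nu(B).
  mu(A) = 1.
  nu(B) = 5.
  (mu x nu)(A x B) = 1 * 5 = 5.

5


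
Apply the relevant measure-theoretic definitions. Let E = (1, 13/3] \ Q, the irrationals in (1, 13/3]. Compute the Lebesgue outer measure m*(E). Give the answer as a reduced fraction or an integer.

The interval I = (1, 13/3] has m(I) = 13/3 - 1 = 10/3 (endpoints are measure-zero, so open/closed/half-open agree). Write I = (I cap Q) u (I \ Q). The rationals in I are countable, so m*(I cap Q) = 0 (cover each rational by intervals whose total length is arbitrarily small). By countable subadditivity m*(I) <= m*(I cap Q) + m*(I \ Q), hence m*(I \ Q) >= m(I) = 10/3. The reverse inequality m*(I \ Q) <= m*(I) = 10/3 is trivial since (I \ Q) is a subset of I. Therefore m*(I \ Q) = 10/3.

10/3


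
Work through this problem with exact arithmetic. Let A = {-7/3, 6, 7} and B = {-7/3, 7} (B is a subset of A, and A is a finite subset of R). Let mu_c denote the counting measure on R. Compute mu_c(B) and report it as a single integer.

Counting measure assigns mu_c(E) = |E| (number of elements) when E is finite.
B has 2 element(s), so mu_c(B) = 2.

2


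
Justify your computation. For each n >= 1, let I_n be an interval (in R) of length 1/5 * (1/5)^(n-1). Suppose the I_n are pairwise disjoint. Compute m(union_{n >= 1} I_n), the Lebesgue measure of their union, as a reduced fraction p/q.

By countable additivity of the Lebesgue measure on pairwise disjoint measurable sets,
  m(union_{n >= 1} I_n) = sum_{n >= 1} m(I_n) = sum_{n >= 1} a * r^(n-1),
  with a = 1/5 and r = 1/5.
Since 0 < r = 1/5 < 1, the geometric series converges:
  sum_{n >= 1} a * r^(n-1) = a / (1 - r).
  = 1/5 / (1 - 1/5)
  = 1/5 / (4/5)
  = 1/4.

1/4


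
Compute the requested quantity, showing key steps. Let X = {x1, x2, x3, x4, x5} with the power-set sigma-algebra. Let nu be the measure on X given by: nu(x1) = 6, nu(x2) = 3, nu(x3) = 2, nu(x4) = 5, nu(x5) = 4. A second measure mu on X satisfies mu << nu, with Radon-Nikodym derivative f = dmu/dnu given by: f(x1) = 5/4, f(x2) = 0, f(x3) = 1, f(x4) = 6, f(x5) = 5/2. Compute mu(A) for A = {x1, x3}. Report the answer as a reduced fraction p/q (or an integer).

By the defining property of the Radon-Nikodym derivative, for every measurable set A,
  mu(A) = integral_A f dnu.
Since nu is a discrete measure concentrated on the atoms of X, the integral over A reduces to the sum
  mu(A) = sum_{x in A} f(x) * nu({x}).
Computing each term:
  x1: f(x1) * nu(x1) = 5/4 * 6 = 15/2.
  x3: f(x3) * nu(x3) = 1 * 2 = 2.
Summing: mu(A) = 15/2 + 2 = 19/2.

19/2


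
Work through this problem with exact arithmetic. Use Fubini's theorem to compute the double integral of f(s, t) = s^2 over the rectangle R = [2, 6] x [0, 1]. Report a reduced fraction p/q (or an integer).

f(s, t) is a tensor product of a function of s and a function of t, and both factors are bounded continuous (hence Lebesgue integrable) on the rectangle, so Fubini's theorem applies:
  integral_R f d(m x m) = (integral_a1^b1 s^2 ds) * (integral_a2^b2 1 dt).
Inner integral in s: integral_{2}^{6} s^2 ds = (6^3 - 2^3)/3
  = 208/3.
Inner integral in t: integral_{0}^{1} 1 dt = (1^1 - 0^1)/1
  = 1.
Product: (208/3) * (1) = 208/3.

208/3


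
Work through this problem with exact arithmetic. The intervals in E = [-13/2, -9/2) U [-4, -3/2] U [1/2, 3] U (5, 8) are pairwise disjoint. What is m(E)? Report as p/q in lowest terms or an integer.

For pairwise disjoint intervals, m(union_i I_i) = sum_i m(I_i),
and m is invariant under swapping open/closed endpoints (single points have measure 0).
So m(E) = sum_i (b_i - a_i).
  I_1 has length -9/2 - (-13/2) = 2.
  I_2 has length -3/2 - (-4) = 5/2.
  I_3 has length 3 - 1/2 = 5/2.
  I_4 has length 8 - 5 = 3.
Summing:
  m(E) = 2 + 5/2 + 5/2 + 3 = 10.

10


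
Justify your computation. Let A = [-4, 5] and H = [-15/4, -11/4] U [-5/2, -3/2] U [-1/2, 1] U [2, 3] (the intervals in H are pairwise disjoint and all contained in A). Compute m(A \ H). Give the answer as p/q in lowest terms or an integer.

The ambient interval has length m(A) = 5 - (-4) = 9.
Since the holes are disjoint and sit inside A, by finite additivity
  m(H) = sum_i (b_i - a_i), and m(A \ H) = m(A) - m(H).
Computing the hole measures:
  m(H_1) = -11/4 - (-15/4) = 1.
  m(H_2) = -3/2 - (-5/2) = 1.
  m(H_3) = 1 - (-1/2) = 3/2.
  m(H_4) = 3 - 2 = 1.
Summed: m(H) = 1 + 1 + 3/2 + 1 = 9/2.
So m(A \ H) = 9 - 9/2 = 9/2.

9/2


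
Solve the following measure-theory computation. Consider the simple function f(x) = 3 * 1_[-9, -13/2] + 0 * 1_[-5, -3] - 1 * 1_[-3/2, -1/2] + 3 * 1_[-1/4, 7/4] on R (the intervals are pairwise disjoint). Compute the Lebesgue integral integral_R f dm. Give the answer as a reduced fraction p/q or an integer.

For a simple function f = sum_i c_i * 1_{A_i} with disjoint A_i,
  integral f dm = sum_i c_i * m(A_i).
Lengths of the A_i:
  m(A_1) = -13/2 - (-9) = 5/2.
  m(A_2) = -3 - (-5) = 2.
  m(A_3) = -1/2 - (-3/2) = 1.
  m(A_4) = 7/4 - (-1/4) = 2.
Contributions c_i * m(A_i):
  (3) * (5/2) = 15/2.
  (0) * (2) = 0.
  (-1) * (1) = -1.
  (3) * (2) = 6.
Total: 15/2 + 0 - 1 + 6 = 25/2.

25/2


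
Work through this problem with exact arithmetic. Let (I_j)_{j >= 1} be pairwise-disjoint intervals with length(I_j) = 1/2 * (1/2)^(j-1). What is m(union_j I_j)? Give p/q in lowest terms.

By countable additivity of the Lebesgue measure on pairwise disjoint measurable sets,
  m(union_{j >= 1} I_j) = sum_{j >= 1} m(I_j) = sum_{j >= 1} a * r^(j-1),
  with a = 1/2 and r = 1/2.
Since 0 < r = 1/2 < 1, the geometric series converges:
  sum_{j >= 1} a * r^(j-1) = a / (1 - r).
  = 1/2 / (1 - 1/2)
  = 1/2 / (1/2)
  = 1.

1


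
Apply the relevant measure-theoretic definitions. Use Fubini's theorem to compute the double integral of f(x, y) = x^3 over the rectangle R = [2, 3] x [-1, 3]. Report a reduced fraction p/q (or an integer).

f(x, y) is a tensor product of a function of x and a function of y, and both factors are bounded continuous (hence Lebesgue integrable) on the rectangle, so Fubini's theorem applies:
  integral_R f d(m x m) = (integral_a1^b1 x^3 dx) * (integral_a2^b2 1 dy).
Inner integral in x: integral_{2}^{3} x^3 dx = (3^4 - 2^4)/4
  = 65/4.
Inner integral in y: integral_{-1}^{3} 1 dy = (3^1 - (-1)^1)/1
  = 4.
Product: (65/4) * (4) = 65.

65


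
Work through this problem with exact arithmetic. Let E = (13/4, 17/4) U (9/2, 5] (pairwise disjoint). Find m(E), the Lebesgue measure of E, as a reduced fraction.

For pairwise disjoint intervals, m(union_i I_i) = sum_i m(I_i),
and m is invariant under swapping open/closed endpoints (single points have measure 0).
So m(E) = sum_i (b_i - a_i).
  I_1 has length 17/4 - 13/4 = 1.
  I_2 has length 5 - 9/2 = 1/2.
Summing:
  m(E) = 1 + 1/2 = 3/2.

3/2


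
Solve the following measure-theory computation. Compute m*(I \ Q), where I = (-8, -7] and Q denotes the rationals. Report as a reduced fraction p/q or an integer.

The interval I = (-8, -7] has m(I) = -7 - (-8) = 1 (endpoints are measure-zero, so open/closed/half-open agree). Write I = (I cap Q) u (I \ Q). The rationals in I are countable, so m*(I cap Q) = 0 (cover each rational by intervals whose total length is arbitrarily small). By countable subadditivity m*(I) <= m*(I cap Q) + m*(I \ Q), hence m*(I \ Q) >= m(I) = 1. The reverse inequality m*(I \ Q) <= m*(I) = 1 is trivial since (I \ Q) is a subset of I. Therefore m*(I \ Q) = 1.

1


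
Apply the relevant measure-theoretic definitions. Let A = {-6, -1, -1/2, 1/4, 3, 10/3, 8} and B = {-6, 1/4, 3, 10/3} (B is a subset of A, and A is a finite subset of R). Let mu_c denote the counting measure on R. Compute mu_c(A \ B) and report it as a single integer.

Counting measure assigns mu_c(E) = |E| (number of elements) when E is finite. For B subset A, A \ B is the set of elements of A not in B, so |A \ B| = |A| - |B|.
|A| = 7, |B| = 4, so mu_c(A \ B) = 7 - 4 = 3.

3
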